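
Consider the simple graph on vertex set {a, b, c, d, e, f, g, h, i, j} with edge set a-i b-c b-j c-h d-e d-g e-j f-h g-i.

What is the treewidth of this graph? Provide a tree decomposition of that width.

Each bag holds 2 vertices, so the decomposition has width 1, which upper-bounds the treewidth. Any graph with an edge has treewidth ≥ 1, and G has the edge a–i. The upper and lower bounds meet at 1, so that is the treewidth.

Treewidth 1.
One such decomposition:
Bags: B1 = {a, i}  B2 = {g, i}  B3 = {d, g}  B4 = {d, e}  B5 = {e, j}  B6 = {b, j}  B7 = {b, c}  B8 = {c, h}  B9 = {f, h}
Tree: B1–B2, B2–B3, B3–B4, B4–B5, B5–B6, B6–B7, B7–B8, B8–B9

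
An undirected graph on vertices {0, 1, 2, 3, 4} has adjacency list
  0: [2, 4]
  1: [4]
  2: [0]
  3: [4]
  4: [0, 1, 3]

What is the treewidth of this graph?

1

A width-1 tree decomposition is:
Bags: B1 = {0, 4}  B2 = {1, 4}  B3 = {3, 4}  B4 = {0, 2}
Tree: B1–B2, B2–B3, B1–B4
Every bag has size at most 2, so the width is 2 − 1 = 1 and tw(G) ≤ 1. Any graph with an edge has treewidth ≥ 1, and G has the edge 0–4. Hence tw(G) = 1 exactly.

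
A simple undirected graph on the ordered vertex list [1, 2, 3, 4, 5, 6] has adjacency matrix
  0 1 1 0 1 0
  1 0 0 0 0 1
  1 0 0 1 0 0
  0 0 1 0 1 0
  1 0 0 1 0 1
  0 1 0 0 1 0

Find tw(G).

2

A width-2 tree decomposition is:
Bags: B1 = {2, 5, 6}  B2 = {1, 2, 5}  B3 = {1, 4, 5}  B4 = {1, 3, 4}
Tree: B1–B2, B2–B3, B3–B4
Every bag has size at most 3, so the width is 3 − 1 = 2 and tw(G) ≤ 2. The edges 6–2–1–5–6 form a cycle, so G is not a tree and its treewidth is at least 2. Therefore the treewidth is 2.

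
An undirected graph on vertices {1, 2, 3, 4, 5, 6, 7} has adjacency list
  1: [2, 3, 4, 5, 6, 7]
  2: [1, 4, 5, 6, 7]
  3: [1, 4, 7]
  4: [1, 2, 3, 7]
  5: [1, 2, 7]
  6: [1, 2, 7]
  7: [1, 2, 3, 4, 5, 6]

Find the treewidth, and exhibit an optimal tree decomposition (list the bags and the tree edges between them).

The largest bag has 4 vertices, giving width 3; this decomposition certifies tw(G) ≤ 3. For the lower bound, the 4 vertices {1, 2, 4, 7} are pairwise adjacent, and any tree decomposition puts a clique entirely inside one bag — forcing width ≥ 3. Hence tw(G) = 3 exactly.

Treewidth 3.
Bags: B1 = {1, 2, 5, 7}  B2 = {1, 2, 4, 7}  B3 = {1, 3, 4, 7}  B4 = {1, 2, 6, 7}
Tree: B1–B2, B2–B3, B2–B4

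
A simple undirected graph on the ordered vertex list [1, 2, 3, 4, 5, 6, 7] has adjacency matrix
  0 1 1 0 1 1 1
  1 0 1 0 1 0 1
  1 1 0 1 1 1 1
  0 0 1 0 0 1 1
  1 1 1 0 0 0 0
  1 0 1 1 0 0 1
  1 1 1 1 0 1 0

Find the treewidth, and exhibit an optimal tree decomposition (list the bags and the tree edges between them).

Treewidth 3.
Bags: B1 = {1, 3, 6, 7}  B2 = {1, 2, 3, 7}  B3 = {1, 2, 3, 5}  B4 = {3, 4, 6, 7}
Tree: B1–B2, B2–B3, B1–B4

Every bag has size at most 4, so the width is 4 − 1 = 3 and tw(G) ≤ 3. Conversely, {1, 2, 3, 5} is a clique of size 4, and the vertices of any clique must share a bag in every tree decomposition; so some bag has ≥ 4 vertices and tw(G) ≥ 3. The upper and lower bounds meet at 3, so that is the treewidth.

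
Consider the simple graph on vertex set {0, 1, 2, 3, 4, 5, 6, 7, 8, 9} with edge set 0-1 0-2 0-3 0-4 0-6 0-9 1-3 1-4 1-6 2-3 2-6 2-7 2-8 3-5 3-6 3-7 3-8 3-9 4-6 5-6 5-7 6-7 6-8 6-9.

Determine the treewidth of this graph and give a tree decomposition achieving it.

Every bag has size at most 4, so the width is 4 − 1 = 3 and tw(G) ≤ 3. Conversely, {0, 1, 3, 6} is a clique of size 4, and the vertices of any clique must share a bag in every tree decomposition; so some bag has ≥ 4 vertices and tw(G) ≥ 3. Combining the bounds, tw(G) = 3.

Treewidth 3.
One optimal decomposition is:
Bags: B1 = {0, 2, 3, 6}  B2 = {2, 3, 6, 8}  B3 = {0, 3, 6, 9}  B4 = {0, 1, 3, 6}  B5 = {2, 3, 6, 7}  B6 = {3, 5, 6, 7}  B7 = {0, 1, 4, 6}
Tree: B1–B2, B1–B3, B1–B4, B2–B5, B5–B6, B4–B7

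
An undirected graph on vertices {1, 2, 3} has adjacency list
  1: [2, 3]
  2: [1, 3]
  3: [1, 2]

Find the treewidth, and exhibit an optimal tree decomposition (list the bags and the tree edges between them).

Treewidth 2.
One such decomposition:
Bags: B1 = {1, 2, 3}
Tree: (single bag)

A single bag containing all 3 vertices is trivially a valid decomposition of width 2. On the other hand G contains the 3-clique {1, 2, 3}. A clique must lie in a single bag of any decomposition, so no decomposition can have width below 2. Hence tw(G) = 2 exactly.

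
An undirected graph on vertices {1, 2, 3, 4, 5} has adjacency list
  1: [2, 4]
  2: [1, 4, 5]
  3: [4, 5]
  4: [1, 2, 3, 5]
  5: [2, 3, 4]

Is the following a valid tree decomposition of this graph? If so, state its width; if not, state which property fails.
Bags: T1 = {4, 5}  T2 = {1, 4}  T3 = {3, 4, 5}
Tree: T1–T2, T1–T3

A tree decomposition must satisfy three properties: every vertex lies in some bag; for every edge, both endpoints lie together in some bag; and for every vertex, the bags containing it form a connected subtree. Here vertex 2 appears in no bag, so the decomposition is invalid.

No — vertex 2 appears in no bag.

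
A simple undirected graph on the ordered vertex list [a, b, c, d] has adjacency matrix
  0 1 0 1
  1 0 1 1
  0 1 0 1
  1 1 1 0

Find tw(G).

2

A width-2 tree decomposition is:
Bags: B1 = {a, b, d}  B2 = {b, c, d}
Tree: B1–B2
The largest bag has 3 vertices, giving width 2; this decomposition certifies tw(G) ≤ 2. For the lower bound, the 3 vertices {b, c, d} are pairwise adjacent, and any tree decomposition puts a clique entirely inside one bag — forcing width ≥ 2. Combining the bounds, tw(G) = 2.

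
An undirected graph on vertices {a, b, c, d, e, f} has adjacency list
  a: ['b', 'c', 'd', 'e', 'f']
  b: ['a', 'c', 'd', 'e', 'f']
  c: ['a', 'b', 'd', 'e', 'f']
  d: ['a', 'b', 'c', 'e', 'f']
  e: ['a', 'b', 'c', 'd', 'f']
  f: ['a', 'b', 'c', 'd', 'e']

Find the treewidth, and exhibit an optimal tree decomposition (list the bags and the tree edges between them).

Treewidth 5.
Bags: B1 = {a, b, c, d, e, f}
Tree: (single bag)

With just one bag of size 6, the width is 6 − 1 = 5, so tw(G) ≤ 5. Conversely, {a, b, c, d, e, f} is a clique of size 6, and the vertices of any clique must share a bag in every tree decomposition; so some bag has ≥ 6 vertices and tw(G) ≥ 5. Hence tw(G) = 5 exactly.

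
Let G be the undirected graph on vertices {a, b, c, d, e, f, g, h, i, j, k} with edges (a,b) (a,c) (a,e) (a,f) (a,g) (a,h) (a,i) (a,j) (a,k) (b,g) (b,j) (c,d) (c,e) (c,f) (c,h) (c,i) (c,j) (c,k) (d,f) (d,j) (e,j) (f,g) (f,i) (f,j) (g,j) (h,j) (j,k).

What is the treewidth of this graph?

3

A width-3 tree decomposition is:
Bags: B1 = {a, c, h, j}  B2 = {a, c, j, k}  B3 = {a, c, f, j}  B4 = {a, f, g, j}  B5 = {a, c, f, i}  B6 = {a, b, g, j}  B7 = {a, c, e, j}  B8 = {c, d, f, j}
Tree: B1–B2, B2–B3, B3–B4, B3–B5, B4–B6, B1–B7, B3–B8
The largest bag has 4 vertices, giving width 3; this decomposition certifies tw(G) ≤ 3. On the other hand G contains the 4-clique {c, d, f, j}. A clique must lie in a single bag of any decomposition, so no decomposition can have width below 3. Hence tw(G) = 3 exactly.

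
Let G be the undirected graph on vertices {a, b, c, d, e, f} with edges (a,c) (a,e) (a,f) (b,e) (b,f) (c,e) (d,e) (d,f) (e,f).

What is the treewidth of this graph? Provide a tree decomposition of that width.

The largest bag has 3 vertices, giving width 2; this decomposition certifies tw(G) ≤ 2. For the lower bound, the 3 vertices {a, c, e} are pairwise adjacent, and any tree decomposition puts a clique entirely inside one bag — forcing width ≥ 2. The upper and lower bounds meet at 2, so that is the treewidth.

Treewidth 2.
Bags: B1 = {a, e, f}  B2 = {b, e, f}  B3 = {d, e, f}  B4 = {a, c, e}
Tree: B1–B2, B1–B3, B1–B4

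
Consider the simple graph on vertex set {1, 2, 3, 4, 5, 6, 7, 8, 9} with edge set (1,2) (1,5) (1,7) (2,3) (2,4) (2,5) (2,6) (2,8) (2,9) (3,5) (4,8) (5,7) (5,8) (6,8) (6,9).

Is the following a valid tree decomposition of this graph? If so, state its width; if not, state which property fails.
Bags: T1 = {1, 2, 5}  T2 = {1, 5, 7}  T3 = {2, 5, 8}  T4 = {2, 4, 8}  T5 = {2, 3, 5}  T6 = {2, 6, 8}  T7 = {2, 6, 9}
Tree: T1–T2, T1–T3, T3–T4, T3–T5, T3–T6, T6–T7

Yes; width 2.

Every vertex of G appears in some bag (union = {1, 2, 3, 4, 5, 6, 7, 8, 9}); every edge is covered by a bag; and for each vertex v the set of bags containing v is connected in the bag tree. The decomposition is therefore valid. The largest bag has 3 vertices, so the width is 2.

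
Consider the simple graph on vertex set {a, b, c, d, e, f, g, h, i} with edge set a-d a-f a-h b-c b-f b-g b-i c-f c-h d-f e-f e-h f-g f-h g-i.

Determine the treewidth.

2

A width-2 tree decomposition is:
Bags: B1 = {c, f, h}  B2 = {a, f, h}  B3 = {b, c, f}  B4 = {b, f, g}  B5 = {e, f, h}  B6 = {a, d, f}  B7 = {b, g, i}
Tree: B1–B2, B1–B3, B3–B4, B1–B5, B2–B6, B4–B7
Each bag holds 3 vertices, so the decomposition has width 2, which upper-bounds the treewidth. For the lower bound, the 3 vertices {a, d, f} are pairwise adjacent, and any tree decomposition puts a clique entirely inside one bag — forcing width ≥ 2. The upper and lower bounds meet at 2, so that is the treewidth.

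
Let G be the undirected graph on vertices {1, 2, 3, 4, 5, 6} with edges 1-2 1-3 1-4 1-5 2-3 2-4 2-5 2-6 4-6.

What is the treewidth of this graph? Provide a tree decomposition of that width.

Each bag holds 3 vertices, so the decomposition has width 2, which upper-bounds the treewidth. Conversely, {1, 2, 3} is a clique of size 3, and the vertices of any clique must share a bag in every tree decomposition; so some bag has ≥ 3 vertices and tw(G) ≥ 2. The upper and lower bounds meet at 2, so that is the treewidth.

Treewidth 2.
One such decomposition:
Bags: B1 = {1, 2, 5}  B2 = {1, 2, 4}  B3 = {1, 2, 3}  B4 = {2, 4, 6}
Tree: B1–B2, B1–B3, B2–B4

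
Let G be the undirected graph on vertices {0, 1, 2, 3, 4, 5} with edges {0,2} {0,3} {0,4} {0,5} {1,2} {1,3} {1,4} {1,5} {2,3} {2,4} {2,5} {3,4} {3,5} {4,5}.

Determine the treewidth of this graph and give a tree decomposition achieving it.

Treewidth 4.
One optimal decomposition is:
Bags: B1 = {0, 2, 3, 4, 5}  B2 = {1, 2, 3, 4, 5}
Tree: B1–B2

Each bag holds 5 vertices, so the decomposition has width 4, which upper-bounds the treewidth. On the other hand G contains the 5-clique {0, 2, 3, 4, 5}. A clique must lie in a single bag of any decomposition, so no decomposition can have width below 4. The upper and lower bounds meet at 4, so that is the treewidth.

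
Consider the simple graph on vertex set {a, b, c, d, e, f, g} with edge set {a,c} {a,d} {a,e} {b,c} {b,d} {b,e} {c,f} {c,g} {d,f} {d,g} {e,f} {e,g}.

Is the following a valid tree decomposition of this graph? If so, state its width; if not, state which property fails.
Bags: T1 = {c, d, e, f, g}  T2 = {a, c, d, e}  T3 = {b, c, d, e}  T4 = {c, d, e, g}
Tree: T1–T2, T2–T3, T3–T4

No — bags containing vertex g are not connected in the tree.

A tree decomposition must satisfy three properties: every vertex lies in some bag; for every edge, both endpoints lie together in some bag; and for every vertex, the bags containing it form a connected subtree. Here bags containing vertex g are not connected in the tree, so the decomposition is invalid.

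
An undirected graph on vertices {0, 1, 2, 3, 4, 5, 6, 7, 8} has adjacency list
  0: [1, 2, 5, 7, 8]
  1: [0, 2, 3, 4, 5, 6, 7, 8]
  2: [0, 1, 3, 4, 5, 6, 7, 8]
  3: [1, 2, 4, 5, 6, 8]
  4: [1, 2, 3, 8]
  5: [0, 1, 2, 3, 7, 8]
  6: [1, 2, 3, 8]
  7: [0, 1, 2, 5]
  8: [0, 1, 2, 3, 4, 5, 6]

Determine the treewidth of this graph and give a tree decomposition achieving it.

Treewidth 4.
One optimal decomposition is:
Bags: B1 = {1, 2, 3, 4, 8}  B2 = {1, 2, 3, 6, 8}  B3 = {1, 2, 3, 5, 8}  B4 = {0, 1, 2, 5, 8}  B5 = {0, 1, 2, 5, 7}
Tree: B1–B2, B1–B3, B3–B4, B4–B5

Each bag holds 5 vertices, so the decomposition has width 4, which upper-bounds the treewidth. For the lower bound, the 5 vertices {0, 1, 2, 5, 8} are pairwise adjacent, and any tree decomposition puts a clique entirely inside one bag — forcing width ≥ 4. Combining the bounds, tw(G) = 4.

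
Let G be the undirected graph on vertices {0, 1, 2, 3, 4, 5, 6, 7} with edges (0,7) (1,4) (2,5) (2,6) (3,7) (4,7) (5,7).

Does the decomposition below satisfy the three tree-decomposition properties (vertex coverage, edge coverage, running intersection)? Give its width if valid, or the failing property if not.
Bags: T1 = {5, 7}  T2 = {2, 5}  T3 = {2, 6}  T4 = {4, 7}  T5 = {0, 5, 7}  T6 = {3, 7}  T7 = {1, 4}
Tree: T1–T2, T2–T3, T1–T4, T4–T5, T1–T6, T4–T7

No — bags containing vertex 5 are not connected in the tree.

A tree decomposition must satisfy three properties: every vertex lies in some bag; for every edge, both endpoints lie together in some bag; and for every vertex, the bags containing it form a connected subtree. Here bags containing vertex 5 are not connected in the tree, so the decomposition is invalid.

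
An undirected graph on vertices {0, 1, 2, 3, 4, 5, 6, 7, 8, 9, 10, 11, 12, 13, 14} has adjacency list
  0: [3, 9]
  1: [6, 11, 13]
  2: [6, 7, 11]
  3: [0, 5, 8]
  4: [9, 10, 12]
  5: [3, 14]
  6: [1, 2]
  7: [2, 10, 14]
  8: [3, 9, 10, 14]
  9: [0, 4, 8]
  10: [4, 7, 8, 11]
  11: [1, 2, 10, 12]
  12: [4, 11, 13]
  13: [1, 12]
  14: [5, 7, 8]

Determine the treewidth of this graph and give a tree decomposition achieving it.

Treewidth 3.
One such decomposition:
Bags: B1 = {1, 6, 12, 13}  B2 = {1, 6, 11, 12}  B3 = {2, 6, 11, 12}  B4 = {2, 4, 11, 12}  B5 = {2, 4, 10, 11}  B6 = {2, 4, 7, 10}  B7 = {4, 7, 9, 10}  B8 = {7, 8, 9, 10}  B9 = {7, 8, 9, 14}  B10 = {0, 8, 9, 14}  B11 = {0, 3, 8, 14}  B12 = {0, 3, 5, 14}
Tree: B1–B2, B2–B3, B3–B4, B4–B5, B5–B6, B6–B7, B7–B8, B8–B9, B9–B10, B10–B11, B11–B12

The largest bag has 4 vertices, giving width 3; this decomposition certifies tw(G) ≤ 3. For the lower bound: the 4 vertex sets {1,6,13}, {12}, {11}, {2,4,7,10} are disjoint, each induces a connected subgraph, and every pair is joined by at least one edge of G. Contracting each set to a single vertex therefore yields K_{4} as a minor, and since treewidth is minor-monotone, tw(G) ≥ tw(K_{4}) = 3. Hence tw(G) = 3 exactly.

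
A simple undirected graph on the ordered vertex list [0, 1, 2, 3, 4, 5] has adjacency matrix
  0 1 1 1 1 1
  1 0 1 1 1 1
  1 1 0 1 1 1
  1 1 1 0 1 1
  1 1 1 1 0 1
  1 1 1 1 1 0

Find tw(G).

A width-5 tree decomposition is:
Bags: B1 = {0, 1, 2, 3, 4, 5}
Tree: (single bag)
A single bag containing all 6 vertices is trivially a valid decomposition of width 5. For the lower bound, the 6 vertices {0, 1, 2, 3, 4, 5} are pairwise adjacent, and any tree decomposition puts a clique entirely inside one bag — forcing width ≥ 5. Hence tw(G) = 5 exactly.

5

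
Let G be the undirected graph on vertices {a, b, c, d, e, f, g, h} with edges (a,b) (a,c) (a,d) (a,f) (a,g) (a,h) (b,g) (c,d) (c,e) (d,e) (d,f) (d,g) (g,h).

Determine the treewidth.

2

A width-2 tree decomposition is:
Bags: B1 = {a, d, g}  B2 = {a, g, h}  B3 = {a, d, f}  B4 = {a, c, d}  B5 = {a, b, g}  B6 = {c, d, e}
Tree: B1–B2, B1–B3, B3–B4, B1–B5, B4–B6
Every bag has size at most 3, so the width is 3 − 1 = 2 and tw(G) ≤ 2. On the other hand G contains the 3-clique {c, d, e}. A clique must lie in a single bag of any decomposition, so no decomposition can have width below 2. Therefore the treewidth is 2.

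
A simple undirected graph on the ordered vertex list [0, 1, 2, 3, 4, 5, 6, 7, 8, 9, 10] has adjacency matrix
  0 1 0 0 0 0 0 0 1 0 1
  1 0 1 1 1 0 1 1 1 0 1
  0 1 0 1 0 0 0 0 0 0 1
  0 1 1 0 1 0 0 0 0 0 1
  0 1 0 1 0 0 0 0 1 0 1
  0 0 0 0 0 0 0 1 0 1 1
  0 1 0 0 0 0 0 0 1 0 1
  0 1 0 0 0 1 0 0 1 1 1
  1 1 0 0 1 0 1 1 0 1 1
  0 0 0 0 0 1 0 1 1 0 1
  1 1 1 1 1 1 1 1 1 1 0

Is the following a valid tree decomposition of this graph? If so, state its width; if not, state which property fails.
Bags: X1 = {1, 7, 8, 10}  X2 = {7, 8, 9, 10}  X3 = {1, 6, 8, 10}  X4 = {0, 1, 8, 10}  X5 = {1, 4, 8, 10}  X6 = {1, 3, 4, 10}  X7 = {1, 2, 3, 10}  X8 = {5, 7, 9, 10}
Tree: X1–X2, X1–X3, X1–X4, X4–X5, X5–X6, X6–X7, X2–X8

Yes; width 3.

Vertex coverage: the bags together contain {0, 1, 2, 3, 4, 5, 6, 7, 8, 9, 10}, the full vertex set. Edge coverage: each edge of G has both endpoints in at least one bag. Running intersection: for every vertex, the bags containing it form a connected subtree. All three properties hold, so this is a valid tree decomposition of width max|bag| − 1 = 3, and hence tw(G) ≤ 3.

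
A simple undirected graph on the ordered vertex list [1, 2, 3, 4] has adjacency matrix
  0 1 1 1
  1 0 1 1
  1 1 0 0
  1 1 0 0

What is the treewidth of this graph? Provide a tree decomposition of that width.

Every bag has size at most 3, so the width is 3 − 1 = 2 and tw(G) ≤ 2. Conversely, {1, 2, 3} is a clique of size 3, and the vertices of any clique must share a bag in every tree decomposition; so some bag has ≥ 3 vertices and tw(G) ≥ 2. Hence tw(G) = 2 exactly.

Treewidth 2.
Bags: B1 = {1, 2, 3}  B2 = {1, 2, 4}
Tree: B1–B2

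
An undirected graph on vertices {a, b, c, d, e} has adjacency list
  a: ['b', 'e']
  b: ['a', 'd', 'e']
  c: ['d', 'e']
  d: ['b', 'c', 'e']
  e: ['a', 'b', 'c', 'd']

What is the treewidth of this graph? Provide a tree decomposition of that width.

The largest bag has 3 vertices, giving width 2; this decomposition certifies tw(G) ≤ 2. For the lower bound, the 3 vertices {c, d, e} are pairwise adjacent, and any tree decomposition puts a clique entirely inside one bag — forcing width ≥ 2. Combining the bounds, tw(G) = 2.

Treewidth 2.
Bags: B1 = {a, b, e}  B2 = {b, d, e}  B3 = {c, d, e}
Tree: B1–B2, B2–B3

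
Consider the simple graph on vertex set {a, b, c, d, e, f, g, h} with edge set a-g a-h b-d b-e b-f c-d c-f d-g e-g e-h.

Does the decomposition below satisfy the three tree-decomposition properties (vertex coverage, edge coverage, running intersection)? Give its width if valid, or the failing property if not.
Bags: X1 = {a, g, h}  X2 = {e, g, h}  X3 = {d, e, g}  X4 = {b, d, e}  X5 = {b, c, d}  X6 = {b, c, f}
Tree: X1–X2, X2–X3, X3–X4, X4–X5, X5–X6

Yes; width 2.

Every vertex of G appears in some bag (union = {a, b, c, d, e, f, g, h}); every edge is covered by a bag; and for each vertex v the set of bags containing v is connected in the bag tree. The decomposition is therefore valid. The largest bag has 3 vertices, so the width is 2.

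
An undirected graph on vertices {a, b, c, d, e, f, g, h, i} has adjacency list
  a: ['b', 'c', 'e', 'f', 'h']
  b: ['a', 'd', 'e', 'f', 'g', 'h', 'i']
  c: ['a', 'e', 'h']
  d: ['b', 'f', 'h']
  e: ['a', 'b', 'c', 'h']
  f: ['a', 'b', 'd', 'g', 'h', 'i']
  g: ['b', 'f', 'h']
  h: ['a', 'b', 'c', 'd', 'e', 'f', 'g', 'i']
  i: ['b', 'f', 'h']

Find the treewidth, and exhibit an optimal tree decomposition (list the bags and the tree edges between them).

Treewidth 3.
One such decomposition:
Bags: B1 = {a, b, f, h}  B2 = {a, b, e, h}  B3 = {b, f, h, i}  B4 = {b, d, f, h}  B5 = {b, f, g, h}  B6 = {a, c, e, h}
Tree: B1–B2, B1–B3, B1–B4, B3–B5, B2–B6

Each bag holds 4 vertices, so the decomposition has width 3, which upper-bounds the treewidth. On the other hand G contains the 4-clique {a, c, e, h}. A clique must lie in a single bag of any decomposition, so no decomposition can have width below 3. Therefore the treewidth is 3.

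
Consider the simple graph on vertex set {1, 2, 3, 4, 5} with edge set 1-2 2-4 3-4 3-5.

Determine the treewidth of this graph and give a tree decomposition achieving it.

The largest bag has 2 vertices, giving width 1; this decomposition certifies tw(G) ≤ 1. Since G has at least one edge (e.g. 1–2), it is not an edgeless graph, so tw(G) ≥ 1. Therefore the treewidth is 1.

Treewidth 1.
One optimal decomposition is:
Bags: B1 = {1, 2}  B2 = {2, 4}  B3 = {3, 4}  B4 = {3, 5}
Tree: B1–B2, B2–B3, B3–B4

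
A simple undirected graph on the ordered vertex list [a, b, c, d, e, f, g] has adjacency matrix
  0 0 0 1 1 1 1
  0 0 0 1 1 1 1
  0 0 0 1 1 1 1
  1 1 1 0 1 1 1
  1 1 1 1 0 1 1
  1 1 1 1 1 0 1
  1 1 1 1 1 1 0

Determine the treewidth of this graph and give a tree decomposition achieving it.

Treewidth 4.
One optimal decomposition is:
Bags: B1 = {a, d, e, f, g}  B2 = {c, d, e, f, g}  B3 = {b, d, e, f, g}
Tree: B1–B2, B1–B3

Each bag holds 5 vertices, so the decomposition has width 4, which upper-bounds the treewidth. On the other hand G contains the 5-clique {c, d, e, f, g}. A clique must lie in a single bag of any decomposition, so no decomposition can have width below 4. Hence tw(G) = 4 exactly.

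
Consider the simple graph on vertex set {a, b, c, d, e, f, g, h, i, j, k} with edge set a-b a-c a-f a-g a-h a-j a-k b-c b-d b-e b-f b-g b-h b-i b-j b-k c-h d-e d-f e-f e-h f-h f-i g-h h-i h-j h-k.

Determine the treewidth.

3

A width-3 tree decomposition is:
Bags: B1 = {a, b, f, h}  B2 = {b, e, f, h}  B3 = {b, d, e, f}  B4 = {a, b, c, h}  B5 = {b, f, h, i}  B6 = {a, b, h, j}  B7 = {a, b, g, h}  B8 = {a, b, h, k}
Tree: B1–B2, B2–B3, B1–B4, B2–B5, B4–B6, B4–B7, B7–B8
Each bag holds 4 vertices, so the decomposition has width 3, which upper-bounds the treewidth. On the other hand G contains the 4-clique {b, d, e, f}. A clique must lie in a single bag of any decomposition, so no decomposition can have width below 3. Combining the bounds, tw(G) = 3.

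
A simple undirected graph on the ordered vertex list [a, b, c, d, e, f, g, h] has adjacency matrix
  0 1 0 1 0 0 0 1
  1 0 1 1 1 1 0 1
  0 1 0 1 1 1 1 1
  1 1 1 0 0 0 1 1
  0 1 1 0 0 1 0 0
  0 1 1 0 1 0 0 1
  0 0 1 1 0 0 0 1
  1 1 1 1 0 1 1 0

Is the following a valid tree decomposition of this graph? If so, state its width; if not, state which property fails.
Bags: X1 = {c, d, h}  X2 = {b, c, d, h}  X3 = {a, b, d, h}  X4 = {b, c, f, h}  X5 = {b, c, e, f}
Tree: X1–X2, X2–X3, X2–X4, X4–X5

No — vertex g appears in no bag.

A tree decomposition must satisfy three properties: every vertex lies in some bag; for every edge, both endpoints lie together in some bag; and for every vertex, the bags containing it form a connected subtree. Here vertex g appears in no bag, so the decomposition is invalid.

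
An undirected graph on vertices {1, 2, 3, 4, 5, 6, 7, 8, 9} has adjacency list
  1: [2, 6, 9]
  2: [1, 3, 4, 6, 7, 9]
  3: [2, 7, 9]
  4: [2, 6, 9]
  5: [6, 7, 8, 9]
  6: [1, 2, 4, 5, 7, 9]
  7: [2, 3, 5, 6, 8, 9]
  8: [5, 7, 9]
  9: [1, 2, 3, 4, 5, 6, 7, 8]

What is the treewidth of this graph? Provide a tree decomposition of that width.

Treewidth 3.
One such decomposition:
Bags: B1 = {5, 6, 7, 9}  B2 = {2, 6, 7, 9}  B3 = {5, 7, 8, 9}  B4 = {2, 3, 7, 9}  B5 = {2, 4, 6, 9}  B6 = {1, 2, 6, 9}
Tree: B1–B2, B1–B3, B2–B4, B2–B5, B2–B6

Every bag has size at most 4, so the width is 4 − 1 = 3 and tw(G) ≤ 3. On the other hand G contains the 4-clique {5, 7, 8, 9}. A clique must lie in a single bag of any decomposition, so no decomposition can have width below 3. Therefore the treewidth is 3.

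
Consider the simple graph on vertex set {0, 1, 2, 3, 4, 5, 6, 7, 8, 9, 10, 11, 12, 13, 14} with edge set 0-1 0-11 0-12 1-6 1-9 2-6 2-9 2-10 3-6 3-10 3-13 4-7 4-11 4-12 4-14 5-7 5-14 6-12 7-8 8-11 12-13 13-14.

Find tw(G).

3

A width-3 tree decomposition is:
Bags: B1 = {2, 3, 9, 10}  B2 = {2, 3, 6, 9}  B3 = {1, 3, 6, 9}  B4 = {1, 3, 6, 13}  B5 = {1, 6, 12, 13}  B6 = {0, 1, 12, 13}  B7 = {0, 12, 13, 14}  B8 = {0, 4, 12, 14}  B9 = {0, 4, 11, 14}  B10 = {4, 5, 11, 14}  B11 = {4, 5, 7, 11}  B12 = {5, 7, 8, 11}
Tree: B1–B2, B2–B3, B3–B4, B4–B5, B5–B6, B6–B7, B7–B8, B8–B9, B9–B10, B10–B11, B11–B12
Each bag holds 4 vertices, so the decomposition has width 3, which upper-bounds the treewidth. For the lower bound: the 4 vertex sets {2,9,10}, {3}, {6}, {0,1,12,13} are disjoint, each induces a connected subgraph, and every pair is joined by at least one edge of G. Contracting each set to a single vertex therefore yields K_{4} as a minor, and since treewidth is minor-monotone, tw(G) ≥ tw(K_{4}) = 3. Combining the bounds, tw(G) = 3.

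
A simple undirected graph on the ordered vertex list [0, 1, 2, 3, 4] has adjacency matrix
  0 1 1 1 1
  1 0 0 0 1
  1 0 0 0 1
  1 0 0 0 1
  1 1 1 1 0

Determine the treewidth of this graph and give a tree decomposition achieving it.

The largest bag has 3 vertices, giving width 2; this decomposition certifies tw(G) ≤ 2. On the other hand G contains the 3-clique {0, 1, 4}. A clique must lie in a single bag of any decomposition, so no decomposition can have width below 2. Combining the bounds, tw(G) = 2.

Treewidth 2.
One optimal decomposition is:
Bags: B1 = {0, 1, 4}  B2 = {0, 2, 4}  B3 = {0, 3, 4}
Tree: B1–B2, B1–B3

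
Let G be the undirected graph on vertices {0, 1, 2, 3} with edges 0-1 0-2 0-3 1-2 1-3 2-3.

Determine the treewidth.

A width-3 tree decomposition is:
Bags: B1 = {0, 1, 2, 3}
Tree: (single bag)
With just one bag of size 4, the width is 4 − 1 = 3, so tw(G) ≤ 3. Conversely, {0, 1, 2, 3} is a clique of size 4, and the vertices of any clique must share a bag in every tree decomposition; so some bag has ≥ 4 vertices and tw(G) ≥ 3. The upper and lower bounds meet at 3, so that is the treewidth.

3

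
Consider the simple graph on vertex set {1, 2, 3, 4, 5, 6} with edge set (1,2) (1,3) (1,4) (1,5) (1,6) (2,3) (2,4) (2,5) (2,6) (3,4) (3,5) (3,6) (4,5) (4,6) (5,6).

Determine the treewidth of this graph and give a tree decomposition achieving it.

Treewidth 5.
One optimal decomposition is:
Bags: B1 = {1, 2, 3, 4, 5, 6}
Tree: (single bag)

A single bag containing all 6 vertices is trivially a valid decomposition of width 5. Conversely, {1, 2, 3, 4, 5, 6} is a clique of size 6, and the vertices of any clique must share a bag in every tree decomposition; so some bag has ≥ 6 vertices and tw(G) ≥ 5. Therefore the treewidth is 5.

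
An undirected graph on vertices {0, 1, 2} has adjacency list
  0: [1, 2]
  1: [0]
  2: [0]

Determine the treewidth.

1

A width-1 tree decomposition is:
Bags: B1 = {0, 1}  B2 = {0, 2}
Tree: B1–B2
Every bag has size at most 2, so the width is 2 − 1 = 1 and tw(G) ≤ 1. Since G has at least one edge (e.g. 1–0), it is not an edgeless graph, so tw(G) ≥ 1. The upper and lower bounds meet at 1, so that is the treewidth.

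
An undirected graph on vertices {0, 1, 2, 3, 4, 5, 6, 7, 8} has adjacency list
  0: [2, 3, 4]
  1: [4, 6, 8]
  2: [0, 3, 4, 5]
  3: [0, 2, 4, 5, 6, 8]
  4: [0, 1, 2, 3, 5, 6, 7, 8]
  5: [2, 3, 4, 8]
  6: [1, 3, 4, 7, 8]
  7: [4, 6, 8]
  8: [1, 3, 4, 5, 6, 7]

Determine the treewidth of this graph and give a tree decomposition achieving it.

Treewidth 3.
One optimal decomposition is:
Bags: B1 = {4, 6, 7, 8}  B2 = {3, 4, 6, 8}  B3 = {3, 4, 5, 8}  B4 = {2, 3, 4, 5}  B5 = {1, 4, 6, 8}  B6 = {0, 2, 3, 4}
Tree: B1–B2, B2–B3, B3–B4, B1–B5, B4–B6

Every bag has size at most 4, so the width is 4 − 1 = 3 and tw(G) ≤ 3. On the other hand G contains the 4-clique {1, 4, 6, 8}. A clique must lie in a single bag of any decomposition, so no decomposition can have width below 3. The upper and lower bounds meet at 3, so that is the treewidth.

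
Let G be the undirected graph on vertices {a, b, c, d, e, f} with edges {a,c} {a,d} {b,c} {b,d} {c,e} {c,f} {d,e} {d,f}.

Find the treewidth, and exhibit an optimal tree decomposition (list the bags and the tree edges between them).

Every bag has size at most 3, so the width is 3 − 1 = 2 and tw(G) ≤ 2. Since a–d–f–c–a is a cycle in G, G is not acyclic. Forests are exactly the graphs of treewidth ≤ 1, so tw(G) ≥ 2. Combining the bounds, tw(G) = 2.

Treewidth 2.
One optimal decomposition is:
Bags: B1 = {a, c, d}  B2 = {c, d, f}  B3 = {c, d, e}  B4 = {b, c, d}
Tree: B1–B2, B2–B3, B3–B4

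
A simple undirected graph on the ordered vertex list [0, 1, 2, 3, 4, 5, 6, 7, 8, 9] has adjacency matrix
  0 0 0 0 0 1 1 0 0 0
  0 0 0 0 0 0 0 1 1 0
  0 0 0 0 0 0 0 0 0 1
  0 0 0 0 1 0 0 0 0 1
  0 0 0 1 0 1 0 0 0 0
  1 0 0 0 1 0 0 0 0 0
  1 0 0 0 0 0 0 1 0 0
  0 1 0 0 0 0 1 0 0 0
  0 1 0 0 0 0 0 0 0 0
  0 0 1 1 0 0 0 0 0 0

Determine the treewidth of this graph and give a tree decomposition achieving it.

Treewidth 1.
Bags: B1 = {2, 9}  B2 = {3, 9}  B3 = {3, 4}  B4 = {4, 5}  B5 = {0, 5}  B6 = {0, 6}  B7 = {6, 7}  B8 = {1, 7}  B9 = {1, 8}
Tree: B1–B2, B2–B3, B3–B4, B4–B5, B5–B6, B6–B7, B7–B8, B8–B9

The largest bag has 2 vertices, giving width 1; this decomposition certifies tw(G) ≤ 1. G has an edge, so its treewidth is at least 1. The upper and lower bounds meet at 1, so that is the treewidth.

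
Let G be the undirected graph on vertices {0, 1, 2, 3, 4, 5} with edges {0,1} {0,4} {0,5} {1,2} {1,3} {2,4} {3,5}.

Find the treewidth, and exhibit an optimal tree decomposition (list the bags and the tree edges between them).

Treewidth 2.
Bags: B1 = {1, 2, 4}  B2 = {0, 1, 4}  B3 = {0, 1, 3}  B4 = {0, 3, 5}
Tree: B1–B2, B2–B3, B3–B4

Every bag has size at most 3, so the width is 3 − 1 = 2 and tw(G) ≤ 2. Since 2–4–0–1–2 is a cycle in G, G is not acyclic. Forests are exactly the graphs of treewidth ≤ 1, so tw(G) ≥ 2. Hence tw(G) = 2 exactly.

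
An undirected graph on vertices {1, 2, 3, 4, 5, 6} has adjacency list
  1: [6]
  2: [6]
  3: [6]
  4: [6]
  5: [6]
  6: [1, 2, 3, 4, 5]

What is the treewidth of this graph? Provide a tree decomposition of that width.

Every bag has size at most 2, so the width is 2 − 1 = 1 and tw(G) ≤ 1. G has an edge, so its treewidth is at least 1. The upper and lower bounds meet at 1, so that is the treewidth.

Treewidth 1.
One such decomposition:
Bags: B1 = {5, 6}  B2 = {3, 6}  B3 = {2, 6}  B4 = {4, 6}  B5 = {1, 6}
Tree: B1–B2, B1–B3, B3–B4, B3–B5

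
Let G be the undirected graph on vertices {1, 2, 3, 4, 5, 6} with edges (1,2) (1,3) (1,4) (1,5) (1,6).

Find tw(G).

1

A width-1 tree decomposition is:
Bags: B1 = {1, 6}  B2 = {1, 3}  B3 = {1, 5}  B4 = {1, 4}  B5 = {1, 2}
Tree: B1–B2, B2–B3, B1–B4, B1–B5
Each bag holds 2 vertices, so the decomposition has width 1, which upper-bounds the treewidth. Any graph with an edge has treewidth ≥ 1, and G has the edge 1–6. Therefore the treewidth is 1.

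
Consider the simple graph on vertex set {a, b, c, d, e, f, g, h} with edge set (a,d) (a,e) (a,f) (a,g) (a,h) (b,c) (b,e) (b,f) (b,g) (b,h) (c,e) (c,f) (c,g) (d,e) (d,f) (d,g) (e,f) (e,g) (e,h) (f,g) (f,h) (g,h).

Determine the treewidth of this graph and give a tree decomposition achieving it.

Every bag has size at most 5, so the width is 5 − 1 = 4 and tw(G) ≤ 4. For the lower bound, the 5 vertices {a, d, e, f, g} are pairwise adjacent, and any tree decomposition puts a clique entirely inside one bag — forcing width ≥ 4. Therefore the treewidth is 4.

Treewidth 4.
One such decomposition:
Bags: B1 = {b, e, f, g, h}  B2 = {a, e, f, g, h}  B3 = {a, d, e, f, g}  B4 = {b, c, e, f, g}
Tree: B1–B2, B2–B3, B1–B4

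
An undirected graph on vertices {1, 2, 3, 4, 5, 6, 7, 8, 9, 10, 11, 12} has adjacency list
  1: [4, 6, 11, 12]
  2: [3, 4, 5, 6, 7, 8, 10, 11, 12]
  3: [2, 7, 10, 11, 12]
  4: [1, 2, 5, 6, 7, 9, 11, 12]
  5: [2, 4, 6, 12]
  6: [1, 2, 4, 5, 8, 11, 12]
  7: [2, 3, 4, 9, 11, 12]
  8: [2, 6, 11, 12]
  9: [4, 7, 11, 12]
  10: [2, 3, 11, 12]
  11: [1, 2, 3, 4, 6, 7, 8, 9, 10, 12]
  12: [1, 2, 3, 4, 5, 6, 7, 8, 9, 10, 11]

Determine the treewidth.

4

A width-4 tree decomposition is:
Bags: B1 = {2, 4, 7, 11, 12}  B2 = {2, 3, 7, 11, 12}  B3 = {2, 4, 6, 11, 12}  B4 = {2, 3, 10, 11, 12}  B5 = {2, 4, 5, 6, 12}  B6 = {1, 4, 6, 11, 12}  B7 = {4, 7, 9, 11, 12}  B8 = {2, 6, 8, 11, 12}
Tree: B1–B2, B1–B3, B2–B4, B3–B5, B3–B6, B1–B7, B3–B8
Every bag has size at most 5, so the width is 5 − 1 = 4 and tw(G) ≤ 4. For the lower bound, the 5 vertices {1, 4, 6, 11, 12} are pairwise adjacent, and any tree decomposition puts a clique entirely inside one bag — forcing width ≥ 4. Therefore the treewidth is 4.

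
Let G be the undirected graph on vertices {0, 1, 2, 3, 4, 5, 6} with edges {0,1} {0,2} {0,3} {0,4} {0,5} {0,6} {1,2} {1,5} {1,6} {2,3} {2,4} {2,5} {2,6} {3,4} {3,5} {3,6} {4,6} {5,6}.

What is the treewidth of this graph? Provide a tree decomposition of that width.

Every bag has size at most 5, so the width is 5 − 1 = 4 and tw(G) ≤ 4. For the lower bound, the 5 vertices {0, 1, 2, 5, 6} are pairwise adjacent, and any tree decomposition puts a clique entirely inside one bag — forcing width ≥ 4. Hence tw(G) = 4 exactly.

Treewidth 4.
One optimal decomposition is:
Bags: B1 = {0, 1, 2, 5, 6}  B2 = {0, 2, 3, 5, 6}  B3 = {0, 2, 3, 4, 6}
Tree: B1–B2, B2–B3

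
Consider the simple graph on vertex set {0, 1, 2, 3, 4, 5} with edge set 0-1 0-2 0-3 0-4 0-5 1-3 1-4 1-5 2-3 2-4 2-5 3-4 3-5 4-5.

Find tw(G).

A width-4 tree decomposition is:
Bags: B1 = {0, 1, 3, 4, 5}  B2 = {0, 2, 3, 4, 5}
Tree: B1–B2
Every bag has size at most 5, so the width is 5 − 1 = 4 and tw(G) ≤ 4. On the other hand G contains the 5-clique {0, 1, 3, 4, 5}. A clique must lie in a single bag of any decomposition, so no decomposition can have width below 4. Combining the bounds, tw(G) = 4.

4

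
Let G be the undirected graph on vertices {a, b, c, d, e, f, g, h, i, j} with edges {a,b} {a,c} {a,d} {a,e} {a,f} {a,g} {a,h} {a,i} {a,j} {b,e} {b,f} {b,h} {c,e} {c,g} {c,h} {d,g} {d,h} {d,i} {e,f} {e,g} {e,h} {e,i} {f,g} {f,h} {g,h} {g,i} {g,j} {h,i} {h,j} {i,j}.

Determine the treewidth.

4

A width-4 tree decomposition is:
Bags: B1 = {a, e, f, g, h}  B2 = {a, e, g, h, i}  B3 = {a, c, e, g, h}  B4 = {a, g, h, i, j}  B5 = {a, d, g, h, i}  B6 = {a, b, e, f, h}
Tree: B1–B2, B1–B3, B2–B4, B4–B5, B1–B6
Each bag holds 5 vertices, so the decomposition has width 4, which upper-bounds the treewidth. On the other hand G contains the 5-clique {a, c, e, g, h}. A clique must lie in a single bag of any decomposition, so no decomposition can have width below 4. Therefore the treewidth is 4.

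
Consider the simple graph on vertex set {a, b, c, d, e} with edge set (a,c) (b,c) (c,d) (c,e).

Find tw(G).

1

A width-1 tree decomposition is:
Bags: B1 = {a, c}  B2 = {c, d}  B3 = {b, c}  B4 = {c, e}
Tree: B1–B2, B2–B3, B1–B4
The largest bag has 2 vertices, giving width 1; this decomposition certifies tw(G) ≤ 1. Any graph with an edge has treewidth ≥ 1, and G has the edge a–c. Therefore the treewidth is 1.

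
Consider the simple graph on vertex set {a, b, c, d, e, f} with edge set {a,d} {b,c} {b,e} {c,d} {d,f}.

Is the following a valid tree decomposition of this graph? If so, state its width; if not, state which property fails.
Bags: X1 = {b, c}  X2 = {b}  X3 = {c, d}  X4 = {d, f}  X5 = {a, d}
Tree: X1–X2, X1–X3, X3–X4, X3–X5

A tree decomposition must satisfy three properties: every vertex lies in some bag; for every edge, both endpoints lie together in some bag; and for every vertex, the bags containing it form a connected subtree. Here vertex e appears in no bag, so the decomposition is invalid.

No — vertex e appears in no bag.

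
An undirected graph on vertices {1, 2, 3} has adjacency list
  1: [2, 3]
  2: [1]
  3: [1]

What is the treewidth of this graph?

1

A width-1 tree decomposition is:
Bags: B1 = {1, 3}  B2 = {1, 2}
Tree: B1–B2
Each bag holds 2 vertices, so the decomposition has width 1, which upper-bounds the treewidth. G has an edge, so its treewidth is at least 1. The upper and lower bounds meet at 1, so that is the treewidth.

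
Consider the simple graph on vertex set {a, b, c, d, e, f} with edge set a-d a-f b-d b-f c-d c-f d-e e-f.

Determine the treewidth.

2

A width-2 tree decomposition is:
Bags: B1 = {a, d, f}  B2 = {b, d, f}  B3 = {d, e, f}  B4 = {c, d, f}
Tree: B1–B2, B2–B3, B3–B4
Every bag has size at most 3, so the width is 3 − 1 = 2 and tw(G) ≤ 2. The edges f–a–d–b–f form a cycle, so G is not a tree and its treewidth is at least 2. Combining the bounds, tw(G) = 2.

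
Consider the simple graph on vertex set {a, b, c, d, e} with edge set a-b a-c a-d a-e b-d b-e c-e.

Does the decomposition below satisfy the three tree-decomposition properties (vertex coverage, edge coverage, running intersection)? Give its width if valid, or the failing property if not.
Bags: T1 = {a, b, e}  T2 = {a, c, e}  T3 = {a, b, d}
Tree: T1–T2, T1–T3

Yes; width 2.

Vertex coverage: the bags together contain {a, b, c, d, e}, the full vertex set. Edge coverage: each edge of G has both endpoints in at least one bag. Running intersection: for every vertex, the bags containing it form a connected subtree. All three properties hold, so this is a valid tree decomposition of width max|bag| − 1 = 2, and hence tw(G) ≤ 2.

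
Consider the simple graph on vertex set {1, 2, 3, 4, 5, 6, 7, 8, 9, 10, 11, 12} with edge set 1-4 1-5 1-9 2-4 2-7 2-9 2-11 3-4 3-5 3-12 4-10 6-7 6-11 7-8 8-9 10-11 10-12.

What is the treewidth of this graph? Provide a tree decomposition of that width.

Treewidth 3.
One optimal decomposition is:
Bags: B1 = {6, 7, 8, 11}  B2 = {2, 7, 8, 11}  B3 = {2, 8, 9, 11}  B4 = {2, 9, 10, 11}  B5 = {2, 4, 9, 10}  B6 = {1, 4, 9, 10}  B7 = {1, 4, 10, 12}  B8 = {1, 3, 4, 12}  B9 = {1, 3, 5, 12}
Tree: B1–B2, B2–B3, B3–B4, B4–B5, B5–B6, B6–B7, B7–B8, B8–B9

The largest bag has 4 vertices, giving width 3; this decomposition certifies tw(G) ≤ 3. For the lower bound: the 4 vertex sets {6,7,8}, {11}, {2}, {1,4,9,10} are disjoint, each induces a connected subgraph, and every pair is joined by at least one edge of G. Contracting each set to a single vertex therefore yields K_{4} as a minor, and since treewidth is minor-monotone, tw(G) ≥ tw(K_{4}) = 3. Combining the bounds, tw(G) = 3.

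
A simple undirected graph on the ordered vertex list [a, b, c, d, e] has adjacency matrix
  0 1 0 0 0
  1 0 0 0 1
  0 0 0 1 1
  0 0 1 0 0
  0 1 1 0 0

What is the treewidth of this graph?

1

A width-1 tree decomposition is:
Bags: B1 = {a, b}  B2 = {b, e}  B3 = {c, e}  B4 = {c, d}
Tree: B1–B2, B2–B3, B3–B4
Each bag holds 2 vertices, so the decomposition has width 1, which upper-bounds the treewidth. Since G has at least one edge (e.g. a–b), it is not an edgeless graph, so tw(G) ≥ 1. Hence tw(G) = 1 exactly.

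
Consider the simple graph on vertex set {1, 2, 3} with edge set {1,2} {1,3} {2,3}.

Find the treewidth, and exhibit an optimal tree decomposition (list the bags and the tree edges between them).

A single bag containing all 3 vertices is trivially a valid decomposition of width 2. On the other hand G contains the 3-clique {1, 2, 3}. A clique must lie in a single bag of any decomposition, so no decomposition can have width below 2. The upper and lower bounds meet at 2, so that is the treewidth.

Treewidth 2.
Bags: B1 = {1, 2, 3}
Tree: (single bag)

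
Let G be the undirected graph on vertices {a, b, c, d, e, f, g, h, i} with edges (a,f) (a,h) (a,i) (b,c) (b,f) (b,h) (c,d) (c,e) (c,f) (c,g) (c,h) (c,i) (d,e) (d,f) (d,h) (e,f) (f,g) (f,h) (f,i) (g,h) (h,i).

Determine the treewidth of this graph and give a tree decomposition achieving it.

Treewidth 3.
One optimal decomposition is:
Bags: B1 = {c, f, h, i}  B2 = {b, c, f, h}  B3 = {c, d, f, h}  B4 = {c, d, e, f}  B5 = {c, f, g, h}  B6 = {a, f, h, i}
Tree: B1–B2, B2–B3, B3–B4, B3–B5, B1–B6

Every bag has size at most 4, so the width is 4 − 1 = 3 and tw(G) ≤ 3. On the other hand G contains the 4-clique {c, d, e, f}. A clique must lie in a single bag of any decomposition, so no decomposition can have width below 3. Therefore the treewidth is 3.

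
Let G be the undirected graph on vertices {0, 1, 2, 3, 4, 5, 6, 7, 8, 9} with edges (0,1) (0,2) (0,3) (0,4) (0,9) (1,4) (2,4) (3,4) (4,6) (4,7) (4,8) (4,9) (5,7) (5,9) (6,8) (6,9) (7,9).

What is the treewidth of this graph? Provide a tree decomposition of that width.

Treewidth 2.
One such decomposition:
Bags: B1 = {4, 7, 9}  B2 = {0, 4, 9}  B3 = {0, 1, 4}  B4 = {4, 6, 9}  B5 = {4, 6, 8}  B6 = {0, 3, 4}  B7 = {5, 7, 9}  B8 = {0, 2, 4}
Tree: B1–B2, B2–B3, B1–B4, B4–B5, B2–B6, B1–B7, B6–B8

The largest bag has 3 vertices, giving width 2; this decomposition certifies tw(G) ≤ 2. For the lower bound, the 3 vertices {0, 1, 4} are pairwise adjacent, and any tree decomposition puts a clique entirely inside one bag — forcing width ≥ 2. The upper and lower bounds meet at 2, so that is the treewidth.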